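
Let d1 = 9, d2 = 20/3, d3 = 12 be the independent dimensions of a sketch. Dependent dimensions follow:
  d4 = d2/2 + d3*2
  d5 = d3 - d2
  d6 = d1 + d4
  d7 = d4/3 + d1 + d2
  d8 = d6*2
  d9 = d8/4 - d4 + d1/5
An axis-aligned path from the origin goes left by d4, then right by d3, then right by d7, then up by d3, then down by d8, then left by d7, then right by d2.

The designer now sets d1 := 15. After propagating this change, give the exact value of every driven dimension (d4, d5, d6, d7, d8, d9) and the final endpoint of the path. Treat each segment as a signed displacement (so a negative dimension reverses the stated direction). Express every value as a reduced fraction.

d4 = 82/3
d5 = 16/3
d6 = 127/3
d7 = 277/9
d8 = 254/3
d9 = -19/6
endpoint = (-26/3, -218/3)

Apply edit: d1 := 15
  d4 = d2/2 + d3*2 = 82/3
  d5 = d3 - d2 = 16/3
  d6 = d1 + d4 = 127/3
  d7 = d4/3 + d1 + d2 = 277/9
  d8 = d6*2 = 254/3
  d9 = d8/4 - d4 + d1/5 = -19/6
Walk from origin (0, 0):
  seg 1: left by d4 = 82/3 → (-82/3, 0)
  seg 2: right by d3 = 12 → (-46/3, 0)
  seg 3: right by d7 = 277/9 → (139/9, 0)
  seg 4: up by d3 = 12 → (139/9, 12)
  seg 5: down by d8 = 254/3 → (139/9, -218/3)
  seg 6: left by d7 = 277/9 → (-46/3, -218/3)
  seg 7: right by d2 = 20/3 → (-26/3, -218/3)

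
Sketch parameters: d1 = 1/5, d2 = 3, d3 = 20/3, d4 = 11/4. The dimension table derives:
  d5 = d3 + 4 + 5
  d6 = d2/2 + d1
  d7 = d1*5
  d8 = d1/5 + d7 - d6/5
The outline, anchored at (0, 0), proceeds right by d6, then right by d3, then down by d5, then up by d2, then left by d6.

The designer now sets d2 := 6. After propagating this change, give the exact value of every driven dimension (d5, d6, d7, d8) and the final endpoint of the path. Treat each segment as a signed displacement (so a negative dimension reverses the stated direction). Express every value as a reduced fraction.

d5 = 47/3
d6 = 16/5
d7 = 1
d8 = 2/5
endpoint = (20/3, -29/3)

Apply edit: d2 := 6
  d5 = d3 + 4 + 5 = 47/3
  d6 = d2/2 + d1 = 16/5
  d7 = d1*5 = 1
  d8 = d1/5 + d7 - d6/5 = 2/5
Walk from origin (0, 0):
  seg 1: right by d6 = 16/5 → (16/5, 0)
  seg 2: right by d3 = 20/3 → (148/15, 0)
  seg 3: down by d5 = 47/3 → (148/15, -47/3)
  seg 4: up by d2 = 6 → (148/15, -29/3)
  seg 5: left by d6 = 16/5 → (20/3, -29/3)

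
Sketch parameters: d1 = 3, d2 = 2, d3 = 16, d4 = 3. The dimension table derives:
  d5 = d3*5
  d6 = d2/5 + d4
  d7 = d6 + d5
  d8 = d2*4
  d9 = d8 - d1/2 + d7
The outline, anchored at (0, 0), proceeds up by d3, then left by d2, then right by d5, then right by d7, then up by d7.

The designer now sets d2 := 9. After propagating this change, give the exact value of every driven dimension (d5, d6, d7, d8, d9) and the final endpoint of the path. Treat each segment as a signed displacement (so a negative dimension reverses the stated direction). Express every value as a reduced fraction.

Apply edit: d2 := 9
  d5 = d3*5 = 80
  d6 = d2/5 + d4 = 24/5
  d7 = d6 + d5 = 424/5
  d8 = d2*4 = 36
  d9 = d8 - d1/2 + d7 = 1193/10
Walk from origin (0, 0):
  seg 1: up by d3 = 16 → (0, 16)
  seg 2: left by d2 = 9 → (-9, 16)
  seg 3: right by d5 = 80 → (71, 16)
  seg 4: right by d7 = 424/5 → (779/5, 16)
  seg 5: up by d7 = 424/5 → (779/5, 504/5)

d5 = 80
d6 = 24/5
d7 = 424/5
d8 = 36
d9 = 1193/10
endpoint = (779/5, 504/5)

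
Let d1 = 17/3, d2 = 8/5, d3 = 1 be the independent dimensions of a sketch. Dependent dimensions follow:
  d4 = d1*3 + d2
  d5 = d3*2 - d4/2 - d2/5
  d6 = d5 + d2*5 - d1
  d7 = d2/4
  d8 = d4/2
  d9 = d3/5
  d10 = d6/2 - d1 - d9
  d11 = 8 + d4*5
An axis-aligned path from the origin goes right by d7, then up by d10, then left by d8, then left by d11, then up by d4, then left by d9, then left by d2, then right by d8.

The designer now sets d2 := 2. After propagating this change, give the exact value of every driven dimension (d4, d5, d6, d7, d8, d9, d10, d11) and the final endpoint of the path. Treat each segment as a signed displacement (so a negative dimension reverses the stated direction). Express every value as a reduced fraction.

d4 = 19
d5 = -79/10
d6 = -107/30
d7 = 1/2
d8 = 19/2
d9 = 1/5
d10 = -153/20
d11 = 103
endpoint = (-1047/10, 227/20)

Apply edit: d2 := 2
  d4 = d1*3 + d2 = 19
  d5 = d3*2 - d4/2 - d2/5 = -79/10
  d6 = d5 + d2*5 - d1 = -107/30
  d7 = d2/4 = 1/2
  d8 = d4/2 = 19/2
  d9 = d3/5 = 1/5
  d10 = d6/2 - d1 - d9 = -153/20
  d11 = 8 + d4*5 = 103
Walk from origin (0, 0):
  seg 1: right by d7 = 1/2 → (1/2, 0)
  seg 2: up by d10 = -153/20 → (1/2, -153/20)
  seg 3: left by d8 = 19/2 → (-9, -153/20)
  seg 4: left by d11 = 103 → (-112, -153/20)
  seg 5: up by d4 = 19 → (-112, 227/20)
  seg 6: left by d9 = 1/5 → (-561/5, 227/20)
  seg 7: left by d2 = 2 → (-571/5, 227/20)
  seg 8: right by d8 = 19/2 → (-1047/10, 227/20)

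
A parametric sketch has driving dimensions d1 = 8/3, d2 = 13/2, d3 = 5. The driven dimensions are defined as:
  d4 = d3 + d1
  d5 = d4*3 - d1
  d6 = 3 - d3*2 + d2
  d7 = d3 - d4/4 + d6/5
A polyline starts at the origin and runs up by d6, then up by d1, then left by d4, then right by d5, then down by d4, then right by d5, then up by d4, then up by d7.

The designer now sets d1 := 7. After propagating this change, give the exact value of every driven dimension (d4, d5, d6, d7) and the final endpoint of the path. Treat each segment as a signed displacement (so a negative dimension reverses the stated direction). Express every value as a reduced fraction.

d4 = 12
d5 = 29
d6 = -1/2
d7 = 19/10
endpoint = (46, 42/5)

Apply edit: d1 := 7
  d4 = d3 + d1 = 12
  d5 = d4*3 - d1 = 29
  d6 = 3 - d3*2 + d2 = -1/2
  d7 = d3 - d4/4 + d6/5 = 19/10
Walk from origin (0, 0):
  seg 1: up by d6 = -1/2 → (0, -1/2)
  seg 2: up by d1 = 7 → (0, 13/2)
  seg 3: left by d4 = 12 → (-12, 13/2)
  seg 4: right by d5 = 29 → (17, 13/2)
  seg 5: down by d4 = 12 → (17, -11/2)
  seg 6: right by d5 = 29 → (46, -11/2)
  seg 7: up by d4 = 12 → (46, 13/2)
  seg 8: up by d7 = 19/10 → (46, 42/5)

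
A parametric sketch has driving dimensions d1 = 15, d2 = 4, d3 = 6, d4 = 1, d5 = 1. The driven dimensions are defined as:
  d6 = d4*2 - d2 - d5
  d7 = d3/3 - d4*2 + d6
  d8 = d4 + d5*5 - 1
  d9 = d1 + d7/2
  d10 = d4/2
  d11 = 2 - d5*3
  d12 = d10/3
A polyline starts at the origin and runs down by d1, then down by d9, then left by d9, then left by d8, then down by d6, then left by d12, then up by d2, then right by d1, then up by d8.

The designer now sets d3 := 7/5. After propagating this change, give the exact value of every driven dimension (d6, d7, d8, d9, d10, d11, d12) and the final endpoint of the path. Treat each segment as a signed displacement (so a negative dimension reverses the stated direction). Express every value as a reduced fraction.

d6 = -3
d7 = -68/15
d8 = 5
d9 = 191/15
d10 = 1/2
d11 = -1
d12 = 1/6
endpoint = (-29/10, -236/15)

Apply edit: d3 := 7/5
  d6 = d4*2 - d2 - d5 = -3
  d7 = d3/3 - d4*2 + d6 = -68/15
  d8 = d4 + d5*5 - 1 = 5
  d9 = d1 + d7/2 = 191/15
  d10 = d4/2 = 1/2
  d11 = 2 - d5*3 = -1
  d12 = d10/3 = 1/6
Walk from origin (0, 0):
  seg 1: down by d1 = 15 → (0, -15)
  seg 2: down by d9 = 191/15 → (0, -416/15)
  seg 3: left by d9 = 191/15 → (-191/15, -416/15)
  seg 4: left by d8 = 5 → (-266/15, -416/15)
  seg 5: down by d6 = -3 → (-266/15, -371/15)
  seg 6: left by d12 = 1/6 → (-179/10, -371/15)
  seg 7: up by d2 = 4 → (-179/10, -311/15)
  seg 8: right by d1 = 15 → (-29/10, -311/15)
  seg 9: up by d8 = 5 → (-29/10, -236/15)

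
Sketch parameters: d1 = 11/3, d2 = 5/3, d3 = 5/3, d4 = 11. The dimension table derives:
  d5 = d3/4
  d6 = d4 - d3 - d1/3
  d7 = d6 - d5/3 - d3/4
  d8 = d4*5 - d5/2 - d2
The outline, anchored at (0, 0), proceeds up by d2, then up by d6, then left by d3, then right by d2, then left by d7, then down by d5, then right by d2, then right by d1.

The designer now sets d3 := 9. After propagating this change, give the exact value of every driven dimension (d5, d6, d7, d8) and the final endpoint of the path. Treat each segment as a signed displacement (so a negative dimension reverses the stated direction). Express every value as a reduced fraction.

d5 = 9/4
d6 = 7/9
d7 = -20/9
d8 = 1253/24
endpoint = (2/9, 7/36)

Apply edit: d3 := 9
  d5 = d3/4 = 9/4
  d6 = d4 - d3 - d1/3 = 7/9
  d7 = d6 - d5/3 - d3/4 = -20/9
  d8 = d4*5 - d5/2 - d2 = 1253/24
Walk from origin (0, 0):
  seg 1: up by d2 = 5/3 → (0, 5/3)
  seg 2: up by d6 = 7/9 → (0, 22/9)
  seg 3: left by d3 = 9 → (-9, 22/9)
  seg 4: right by d2 = 5/3 → (-22/3, 22/9)
  seg 5: left by d7 = -20/9 → (-46/9, 22/9)
  seg 6: down by d5 = 9/4 → (-46/9, 7/36)
  seg 7: right by d2 = 5/3 → (-31/9, 7/36)
  seg 8: right by d1 = 11/3 → (2/9, 7/36)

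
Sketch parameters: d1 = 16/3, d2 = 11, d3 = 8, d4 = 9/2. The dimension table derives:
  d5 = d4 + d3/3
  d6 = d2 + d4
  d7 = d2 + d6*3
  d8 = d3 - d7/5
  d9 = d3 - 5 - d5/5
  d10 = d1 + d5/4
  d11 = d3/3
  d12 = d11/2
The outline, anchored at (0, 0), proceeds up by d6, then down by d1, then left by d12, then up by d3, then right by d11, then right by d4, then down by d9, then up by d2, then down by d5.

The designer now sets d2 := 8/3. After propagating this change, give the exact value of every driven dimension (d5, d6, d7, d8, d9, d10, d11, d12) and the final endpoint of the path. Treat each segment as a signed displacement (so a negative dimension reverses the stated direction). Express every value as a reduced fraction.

d5 = 43/6
d6 = 43/6
d7 = 145/6
d8 = 19/6
d9 = 47/30
d10 = 57/8
d11 = 8/3
d12 = 4/3
endpoint = (35/6, 113/30)

Apply edit: d2 := 8/3
  d5 = d4 + d3/3 = 43/6
  d6 = d2 + d4 = 43/6
  d7 = d2 + d6*3 = 145/6
  d8 = d3 - d7/5 = 19/6
  d9 = d3 - 5 - d5/5 = 47/30
  d10 = d1 + d5/4 = 57/8
  d11 = d3/3 = 8/3
  d12 = d11/2 = 4/3
Walk from origin (0, 0):
  seg 1: up by d6 = 43/6 → (0, 43/6)
  seg 2: down by d1 = 16/3 → (0, 11/6)
  seg 3: left by d12 = 4/3 → (-4/3, 11/6)
  seg 4: up by d3 = 8 → (-4/3, 59/6)
  seg 5: right by d11 = 8/3 → (4/3, 59/6)
  seg 6: right by d4 = 9/2 → (35/6, 59/6)
  seg 7: down by d9 = 47/30 → (35/6, 124/15)
  seg 8: up by d2 = 8/3 → (35/6, 164/15)
  seg 9: down by d5 = 43/6 → (35/6, 113/30)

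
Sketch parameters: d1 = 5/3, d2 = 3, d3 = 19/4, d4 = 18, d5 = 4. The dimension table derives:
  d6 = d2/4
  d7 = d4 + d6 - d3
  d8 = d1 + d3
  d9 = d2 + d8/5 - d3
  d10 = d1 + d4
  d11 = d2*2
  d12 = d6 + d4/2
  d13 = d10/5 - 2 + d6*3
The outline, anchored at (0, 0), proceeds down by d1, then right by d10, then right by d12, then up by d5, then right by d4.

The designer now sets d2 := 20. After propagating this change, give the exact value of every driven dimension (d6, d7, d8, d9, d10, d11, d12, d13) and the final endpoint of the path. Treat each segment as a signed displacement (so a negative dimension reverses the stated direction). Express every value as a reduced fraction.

Apply edit: d2 := 20
  d6 = d2/4 = 5
  d7 = d4 + d6 - d3 = 73/4
  d8 = d1 + d3 = 77/12
  d9 = d2 + d8/5 - d3 = 248/15
  d10 = d1 + d4 = 59/3
  d11 = d2*2 = 40
  d12 = d6 + d4/2 = 14
  d13 = d10/5 - 2 + d6*3 = 254/15
Walk from origin (0, 0):
  seg 1: down by d1 = 5/3 → (0, -5/3)
  seg 2: right by d10 = 59/3 → (59/3, -5/3)
  seg 3: right by d12 = 14 → (101/3, -5/3)
  seg 4: up by d5 = 4 → (101/3, 7/3)
  seg 5: right by d4 = 18 → (155/3, 7/3)

d6 = 5
d7 = 73/4
d8 = 77/12
d9 = 248/15
d10 = 59/3
d11 = 40
d12 = 14
d13 = 254/15
endpoint = (155/3, 7/3)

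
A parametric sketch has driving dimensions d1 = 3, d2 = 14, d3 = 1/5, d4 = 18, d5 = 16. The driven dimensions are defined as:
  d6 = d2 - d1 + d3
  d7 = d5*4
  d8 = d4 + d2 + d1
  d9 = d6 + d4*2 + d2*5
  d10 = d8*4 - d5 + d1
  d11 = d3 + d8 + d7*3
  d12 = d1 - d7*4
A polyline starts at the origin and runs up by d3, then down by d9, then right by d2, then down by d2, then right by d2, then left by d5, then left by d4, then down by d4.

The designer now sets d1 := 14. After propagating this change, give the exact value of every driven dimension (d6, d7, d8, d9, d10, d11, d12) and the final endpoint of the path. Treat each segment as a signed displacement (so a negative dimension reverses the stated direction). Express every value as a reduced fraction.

d6 = 1/5
d7 = 64
d8 = 46
d9 = 531/5
d10 = 182
d11 = 1191/5
d12 = -242
endpoint = (-6, -138)

Apply edit: d1 := 14
  d6 = d2 - d1 + d3 = 1/5
  d7 = d5*4 = 64
  d8 = d4 + d2 + d1 = 46
  d9 = d6 + d4*2 + d2*5 = 531/5
  d10 = d8*4 - d5 + d1 = 182
  d11 = d3 + d8 + d7*3 = 1191/5
  d12 = d1 - d7*4 = -242
Walk from origin (0, 0):
  seg 1: up by d3 = 1/5 → (0, 1/5)
  seg 2: down by d9 = 531/5 → (0, -106)
  seg 3: right by d2 = 14 → (14, -106)
  seg 4: down by d2 = 14 → (14, -120)
  seg 5: right by d2 = 14 → (28, -120)
  seg 6: left by d5 = 16 → (12, -120)
  seg 7: left by d4 = 18 → (-6, -120)
  seg 8: down by d4 = 18 → (-6, -138)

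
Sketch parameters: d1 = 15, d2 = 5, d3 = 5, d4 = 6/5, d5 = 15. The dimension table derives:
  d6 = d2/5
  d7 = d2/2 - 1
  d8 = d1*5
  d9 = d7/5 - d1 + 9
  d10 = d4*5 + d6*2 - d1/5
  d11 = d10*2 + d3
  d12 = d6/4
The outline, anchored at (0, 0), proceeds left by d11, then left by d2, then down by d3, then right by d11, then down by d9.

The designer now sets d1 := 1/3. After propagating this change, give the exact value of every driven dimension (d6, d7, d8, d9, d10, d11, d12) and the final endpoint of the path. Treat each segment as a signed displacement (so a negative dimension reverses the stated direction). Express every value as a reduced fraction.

Apply edit: d1 := 1/3
  d6 = d2/5 = 1
  d7 = d2/2 - 1 = 3/2
  d8 = d1*5 = 5/3
  d9 = d7/5 - d1 + 9 = 269/30
  d10 = d4*5 + d6*2 - d1/5 = 119/15
  d11 = d10*2 + d3 = 313/15
  d12 = d6/4 = 1/4
Walk from origin (0, 0):
  seg 1: left by d11 = 313/15 → (-313/15, 0)
  seg 2: left by d2 = 5 → (-388/15, 0)
  seg 3: down by d3 = 5 → (-388/15, -5)
  seg 4: right by d11 = 313/15 → (-5, -5)
  seg 5: down by d9 = 269/30 → (-5, -419/30)

d6 = 1
d7 = 3/2
d8 = 5/3
d9 = 269/30
d10 = 119/15
d11 = 313/15
d12 = 1/4
endpoint = (-5, -419/30)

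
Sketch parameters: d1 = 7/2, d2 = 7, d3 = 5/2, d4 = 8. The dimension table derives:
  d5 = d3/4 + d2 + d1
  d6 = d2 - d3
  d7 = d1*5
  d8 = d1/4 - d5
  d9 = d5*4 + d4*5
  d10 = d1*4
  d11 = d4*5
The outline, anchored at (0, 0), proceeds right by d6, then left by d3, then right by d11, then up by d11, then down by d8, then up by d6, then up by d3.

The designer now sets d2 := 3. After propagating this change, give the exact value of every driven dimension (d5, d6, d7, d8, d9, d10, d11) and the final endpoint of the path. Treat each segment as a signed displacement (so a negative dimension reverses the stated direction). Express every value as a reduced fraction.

d5 = 57/8
d6 = 1/2
d7 = 35/2
d8 = -25/4
d9 = 137/2
d10 = 14
d11 = 40
endpoint = (38, 197/4)

Apply edit: d2 := 3
  d5 = d3/4 + d2 + d1 = 57/8
  d6 = d2 - d3 = 1/2
  d7 = d1*5 = 35/2
  d8 = d1/4 - d5 = -25/4
  d9 = d5*4 + d4*5 = 137/2
  d10 = d1*4 = 14
  d11 = d4*5 = 40
Walk from origin (0, 0):
  seg 1: right by d6 = 1/2 → (1/2, 0)
  seg 2: left by d3 = 5/2 → (-2, 0)
  seg 3: right by d11 = 40 → (38, 0)
  seg 4: up by d11 = 40 → (38, 40)
  seg 5: down by d8 = -25/4 → (38, 185/4)
  seg 6: up by d6 = 1/2 → (38, 187/4)
  seg 7: up by d3 = 5/2 → (38, 197/4)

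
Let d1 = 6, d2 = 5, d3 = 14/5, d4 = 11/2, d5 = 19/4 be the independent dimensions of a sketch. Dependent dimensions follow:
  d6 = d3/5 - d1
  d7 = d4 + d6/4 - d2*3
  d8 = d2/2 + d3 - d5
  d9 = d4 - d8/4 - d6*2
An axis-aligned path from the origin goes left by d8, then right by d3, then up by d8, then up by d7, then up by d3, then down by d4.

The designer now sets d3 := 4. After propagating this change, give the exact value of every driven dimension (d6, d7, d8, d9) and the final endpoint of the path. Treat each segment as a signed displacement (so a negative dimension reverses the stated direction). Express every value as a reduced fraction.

Apply edit: d3 := 4
  d6 = d3/5 - d1 = -26/5
  d7 = d4 + d6/4 - d2*3 = -54/5
  d8 = d2/2 + d3 - d5 = 7/4
  d9 = d4 - d8/4 - d6*2 = 1237/80
Walk from origin (0, 0):
  seg 1: left by d8 = 7/4 → (-7/4, 0)
  seg 2: right by d3 = 4 → (9/4, 0)
  seg 3: up by d8 = 7/4 → (9/4, 7/4)
  seg 4: up by d7 = -54/5 → (9/4, -181/20)
  seg 5: up by d3 = 4 → (9/4, -101/20)
  seg 6: down by d4 = 11/2 → (9/4, -211/20)

d6 = -26/5
d7 = -54/5
d8 = 7/4
d9 = 1237/80
endpoint = (9/4, -211/20)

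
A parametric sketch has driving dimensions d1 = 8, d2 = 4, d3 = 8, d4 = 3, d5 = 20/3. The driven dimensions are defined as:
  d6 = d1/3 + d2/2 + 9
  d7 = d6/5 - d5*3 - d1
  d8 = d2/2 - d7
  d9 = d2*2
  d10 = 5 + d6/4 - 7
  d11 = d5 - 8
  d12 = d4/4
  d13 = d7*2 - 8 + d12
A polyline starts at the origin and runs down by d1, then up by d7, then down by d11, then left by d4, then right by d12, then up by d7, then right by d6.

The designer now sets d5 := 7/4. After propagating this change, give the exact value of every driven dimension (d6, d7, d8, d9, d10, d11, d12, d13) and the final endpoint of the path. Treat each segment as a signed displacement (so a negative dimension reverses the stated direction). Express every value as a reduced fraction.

Apply edit: d5 := 7/4
  d6 = d1/3 + d2/2 + 9 = 41/3
  d7 = d6/5 - d5*3 - d1 = -631/60
  d8 = d2/2 - d7 = 751/60
  d9 = d2*2 = 8
  d10 = 5 + d6/4 - 7 = 17/12
  d11 = d5 - 8 = -25/4
  d12 = d4/4 = 3/4
  d13 = d7*2 - 8 + d12 = -1697/60
Walk from origin (0, 0):
  seg 1: down by d1 = 8 → (0, -8)
  seg 2: up by d7 = -631/60 → (0, -1111/60)
  seg 3: down by d11 = -25/4 → (0, -184/15)
  seg 4: left by d4 = 3 → (-3, -184/15)
  seg 5: right by d12 = 3/4 → (-9/4, -184/15)
  seg 6: up by d7 = -631/60 → (-9/4, -1367/60)
  seg 7: right by d6 = 41/3 → (137/12, -1367/60)

d6 = 41/3
d7 = -631/60
d8 = 751/60
d9 = 8
d10 = 17/12
d11 = -25/4
d12 = 3/4
d13 = -1697/60
endpoint = (137/12, -1367/60)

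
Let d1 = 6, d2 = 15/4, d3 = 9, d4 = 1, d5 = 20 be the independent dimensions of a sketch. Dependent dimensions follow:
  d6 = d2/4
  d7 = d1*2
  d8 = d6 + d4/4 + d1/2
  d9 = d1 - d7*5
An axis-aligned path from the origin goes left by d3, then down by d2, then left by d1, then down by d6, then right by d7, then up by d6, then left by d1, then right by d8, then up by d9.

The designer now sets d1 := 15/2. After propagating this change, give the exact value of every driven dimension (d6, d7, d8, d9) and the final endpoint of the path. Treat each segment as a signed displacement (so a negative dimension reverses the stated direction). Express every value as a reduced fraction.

d6 = 15/16
d7 = 15
d8 = 79/16
d9 = -135/2
endpoint = (-65/16, -285/4)

Apply edit: d1 := 15/2
  d6 = d2/4 = 15/16
  d7 = d1*2 = 15
  d8 = d6 + d4/4 + d1/2 = 79/16
  d9 = d1 - d7*5 = -135/2
Walk from origin (0, 0):
  seg 1: left by d3 = 9 → (-9, 0)
  seg 2: down by d2 = 15/4 → (-9, -15/4)
  seg 3: left by d1 = 15/2 → (-33/2, -15/4)
  seg 4: down by d6 = 15/16 → (-33/2, -75/16)
  seg 5: right by d7 = 15 → (-3/2, -75/16)
  seg 6: up by d6 = 15/16 → (-3/2, -15/4)
  seg 7: left by d1 = 15/2 → (-9, -15/4)
  seg 8: right by d8 = 79/16 → (-65/16, -15/4)
  seg 9: up by d9 = -135/2 → (-65/16, -285/4)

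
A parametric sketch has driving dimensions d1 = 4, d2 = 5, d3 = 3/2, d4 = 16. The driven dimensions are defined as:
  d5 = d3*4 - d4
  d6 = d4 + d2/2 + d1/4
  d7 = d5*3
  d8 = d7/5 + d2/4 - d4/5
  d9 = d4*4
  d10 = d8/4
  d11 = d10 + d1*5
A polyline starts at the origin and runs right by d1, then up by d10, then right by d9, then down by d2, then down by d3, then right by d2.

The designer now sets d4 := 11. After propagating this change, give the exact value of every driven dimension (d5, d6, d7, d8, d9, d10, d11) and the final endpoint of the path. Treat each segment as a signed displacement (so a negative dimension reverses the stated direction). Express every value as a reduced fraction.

d5 = -5
d6 = 29/2
d7 = -15
d8 = -79/20
d9 = 44
d10 = -79/80
d11 = 1521/80
endpoint = (53, -599/80)

Apply edit: d4 := 11
  d5 = d3*4 - d4 = -5
  d6 = d4 + d2/2 + d1/4 = 29/2
  d7 = d5*3 = -15
  d8 = d7/5 + d2/4 - d4/5 = -79/20
  d9 = d4*4 = 44
  d10 = d8/4 = -79/80
  d11 = d10 + d1*5 = 1521/80
Walk from origin (0, 0):
  seg 1: right by d1 = 4 → (4, 0)
  seg 2: up by d10 = -79/80 → (4, -79/80)
  seg 3: right by d9 = 44 → (48, -79/80)
  seg 4: down by d2 = 5 → (48, -479/80)
  seg 5: down by d3 = 3/2 → (48, -599/80)
  seg 6: right by d2 = 5 → (53, -599/80)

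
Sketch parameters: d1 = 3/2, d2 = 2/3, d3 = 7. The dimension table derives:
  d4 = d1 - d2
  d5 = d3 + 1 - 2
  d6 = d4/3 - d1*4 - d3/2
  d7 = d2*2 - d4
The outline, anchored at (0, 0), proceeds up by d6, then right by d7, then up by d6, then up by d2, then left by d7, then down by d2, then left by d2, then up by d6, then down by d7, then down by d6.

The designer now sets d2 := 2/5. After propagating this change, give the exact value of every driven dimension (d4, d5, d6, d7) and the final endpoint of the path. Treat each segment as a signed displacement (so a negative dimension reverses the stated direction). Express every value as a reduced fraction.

d4 = 11/10
d5 = 6
d6 = -137/15
d7 = -3/10
endpoint = (-2/5, -539/30)

Apply edit: d2 := 2/5
  d4 = d1 - d2 = 11/10
  d5 = d3 + 1 - 2 = 6
  d6 = d4/3 - d1*4 - d3/2 = -137/15
  d7 = d2*2 - d4 = -3/10
Walk from origin (0, 0):
  seg 1: up by d6 = -137/15 → (0, -137/15)
  seg 2: right by d7 = -3/10 → (-3/10, -137/15)
  seg 3: up by d6 = -137/15 → (-3/10, -274/15)
  seg 4: up by d2 = 2/5 → (-3/10, -268/15)
  seg 5: left by d7 = -3/10 → (0, -268/15)
  seg 6: down by d2 = 2/5 → (0, -274/15)
  seg 7: left by d2 = 2/5 → (-2/5, -274/15)
  seg 8: up by d6 = -137/15 → (-2/5, -137/5)
  seg 9: down by d7 = -3/10 → (-2/5, -271/10)
  seg 10: down by d6 = -137/15 → (-2/5, -539/30)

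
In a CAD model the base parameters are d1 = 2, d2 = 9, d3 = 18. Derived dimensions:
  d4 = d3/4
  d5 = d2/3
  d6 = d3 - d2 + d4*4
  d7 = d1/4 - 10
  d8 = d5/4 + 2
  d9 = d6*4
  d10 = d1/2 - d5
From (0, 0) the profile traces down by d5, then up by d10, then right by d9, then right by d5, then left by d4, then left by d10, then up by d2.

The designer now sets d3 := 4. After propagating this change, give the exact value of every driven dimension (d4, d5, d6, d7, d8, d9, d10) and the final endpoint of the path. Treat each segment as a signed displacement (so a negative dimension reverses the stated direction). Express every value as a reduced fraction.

Apply edit: d3 := 4
  d4 = d3/4 = 1
  d5 = d2/3 = 3
  d6 = d3 - d2 + d4*4 = -1
  d7 = d1/4 - 10 = -19/2
  d8 = d5/4 + 2 = 11/4
  d9 = d6*4 = -4
  d10 = d1/2 - d5 = -2
Walk from origin (0, 0):
  seg 1: down by d5 = 3 → (0, -3)
  seg 2: up by d10 = -2 → (0, -5)
  seg 3: right by d9 = -4 → (-4, -5)
  seg 4: right by d5 = 3 → (-1, -5)
  seg 5: left by d4 = 1 → (-2, -5)
  seg 6: left by d10 = -2 → (0, -5)
  seg 7: up by d2 = 9 → (0, 4)

d4 = 1
d5 = 3
d6 = -1
d7 = -19/2
d8 = 11/4
d9 = -4
d10 = -2
endpoint = (0, 4)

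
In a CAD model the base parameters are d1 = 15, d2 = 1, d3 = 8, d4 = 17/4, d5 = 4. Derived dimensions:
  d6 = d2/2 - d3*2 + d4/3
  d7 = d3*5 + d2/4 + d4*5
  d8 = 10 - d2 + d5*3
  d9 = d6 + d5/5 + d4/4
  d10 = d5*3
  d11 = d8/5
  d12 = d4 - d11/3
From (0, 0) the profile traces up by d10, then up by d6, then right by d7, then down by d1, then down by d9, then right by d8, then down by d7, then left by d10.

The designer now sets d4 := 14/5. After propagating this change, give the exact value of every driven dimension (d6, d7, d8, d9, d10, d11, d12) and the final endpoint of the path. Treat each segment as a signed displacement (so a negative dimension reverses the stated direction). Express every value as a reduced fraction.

d6 = -437/30
d7 = 217/4
d8 = 21
d9 = -196/15
d10 = 12
d11 = 21/5
d12 = 7/5
endpoint = (253/4, -235/4)

Apply edit: d4 := 14/5
  d6 = d2/2 - d3*2 + d4/3 = -437/30
  d7 = d3*5 + d2/4 + d4*5 = 217/4
  d8 = 10 - d2 + d5*3 = 21
  d9 = d6 + d5/5 + d4/4 = -196/15
  d10 = d5*3 = 12
  d11 = d8/5 = 21/5
  d12 = d4 - d11/3 = 7/5
Walk from origin (0, 0):
  seg 1: up by d10 = 12 → (0, 12)
  seg 2: up by d6 = -437/30 → (0, -77/30)
  seg 3: right by d7 = 217/4 → (217/4, -77/30)
  seg 4: down by d1 = 15 → (217/4, -527/30)
  seg 5: down by d9 = -196/15 → (217/4, -9/2)
  seg 6: right by d8 = 21 → (301/4, -9/2)
  seg 7: down by d7 = 217/4 → (301/4, -235/4)
  seg 8: left by d10 = 12 → (253/4, -235/4)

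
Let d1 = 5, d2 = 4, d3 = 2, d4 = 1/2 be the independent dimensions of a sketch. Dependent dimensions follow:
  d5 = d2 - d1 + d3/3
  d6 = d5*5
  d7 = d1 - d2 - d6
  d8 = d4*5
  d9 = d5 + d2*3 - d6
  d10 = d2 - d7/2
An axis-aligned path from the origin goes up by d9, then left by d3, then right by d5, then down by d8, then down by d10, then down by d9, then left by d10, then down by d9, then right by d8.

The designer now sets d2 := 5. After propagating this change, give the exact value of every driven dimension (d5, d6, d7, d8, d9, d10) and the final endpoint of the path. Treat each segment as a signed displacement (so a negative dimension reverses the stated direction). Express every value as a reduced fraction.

Apply edit: d2 := 5
  d5 = d2 - d1 + d3/3 = 2/3
  d6 = d5*5 = 10/3
  d7 = d1 - d2 - d6 = -10/3
  d8 = d4*5 = 5/2
  d9 = d5 + d2*3 - d6 = 37/3
  d10 = d2 - d7/2 = 20/3
Walk from origin (0, 0):
  seg 1: up by d9 = 37/3 → (0, 37/3)
  seg 2: left by d3 = 2 → (-2, 37/3)
  seg 3: right by d5 = 2/3 → (-4/3, 37/3)
  seg 4: down by d8 = 5/2 → (-4/3, 59/6)
  seg 5: down by d10 = 20/3 → (-4/3, 19/6)
  seg 6: down by d9 = 37/3 → (-4/3, -55/6)
  seg 7: left by d10 = 20/3 → (-8, -55/6)
  seg 8: down by d9 = 37/3 → (-8, -43/2)
  seg 9: right by d8 = 5/2 → (-11/2, -43/2)

d5 = 2/3
d6 = 10/3
d7 = -10/3
d8 = 5/2
d9 = 37/3
d10 = 20/3
endpoint = (-11/2, -43/2)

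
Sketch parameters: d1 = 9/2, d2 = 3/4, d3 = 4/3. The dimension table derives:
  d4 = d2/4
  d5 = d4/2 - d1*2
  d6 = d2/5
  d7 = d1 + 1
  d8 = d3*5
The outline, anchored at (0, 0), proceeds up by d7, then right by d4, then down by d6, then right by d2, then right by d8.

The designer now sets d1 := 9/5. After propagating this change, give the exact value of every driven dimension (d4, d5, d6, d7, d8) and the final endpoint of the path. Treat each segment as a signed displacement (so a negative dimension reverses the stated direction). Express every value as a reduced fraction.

d4 = 3/16
d5 = -561/160
d6 = 3/20
d7 = 14/5
d8 = 20/3
endpoint = (365/48, 53/20)

Apply edit: d1 := 9/5
  d4 = d2/4 = 3/16
  d5 = d4/2 - d1*2 = -561/160
  d6 = d2/5 = 3/20
  d7 = d1 + 1 = 14/5
  d8 = d3*5 = 20/3
Walk from origin (0, 0):
  seg 1: up by d7 = 14/5 → (0, 14/5)
  seg 2: right by d4 = 3/16 → (3/16, 14/5)
  seg 3: down by d6 = 3/20 → (3/16, 53/20)
  seg 4: right by d2 = 3/4 → (15/16, 53/20)
  seg 5: right by d8 = 20/3 → (365/48, 53/20)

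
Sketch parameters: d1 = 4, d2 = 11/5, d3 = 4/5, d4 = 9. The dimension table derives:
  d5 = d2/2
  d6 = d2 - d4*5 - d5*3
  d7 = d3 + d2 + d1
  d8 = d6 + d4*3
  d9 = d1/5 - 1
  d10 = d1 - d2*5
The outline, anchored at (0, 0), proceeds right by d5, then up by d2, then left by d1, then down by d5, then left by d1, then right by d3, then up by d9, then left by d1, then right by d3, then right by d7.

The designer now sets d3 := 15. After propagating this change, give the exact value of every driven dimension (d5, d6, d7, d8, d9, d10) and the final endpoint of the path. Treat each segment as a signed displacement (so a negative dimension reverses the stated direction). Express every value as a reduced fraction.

d5 = 11/10
d6 = -461/10
d7 = 106/5
d8 = -191/10
d9 = -1/5
d10 = -7
endpoint = (403/10, 9/10)

Apply edit: d3 := 15
  d5 = d2/2 = 11/10
  d6 = d2 - d4*5 - d5*3 = -461/10
  d7 = d3 + d2 + d1 = 106/5
  d8 = d6 + d4*3 = -191/10
  d9 = d1/5 - 1 = -1/5
  d10 = d1 - d2*5 = -7
Walk from origin (0, 0):
  seg 1: right by d5 = 11/10 → (11/10, 0)
  seg 2: up by d2 = 11/5 → (11/10, 11/5)
  seg 3: left by d1 = 4 → (-29/10, 11/5)
  seg 4: down by d5 = 11/10 → (-29/10, 11/10)
  seg 5: left by d1 = 4 → (-69/10, 11/10)
  seg 6: right by d3 = 15 → (81/10, 11/10)
  seg 7: up by d9 = -1/5 → (81/10, 9/10)
  seg 8: left by d1 = 4 → (41/10, 9/10)
  seg 9: right by d3 = 15 → (191/10, 9/10)
  seg 10: right by d7 = 106/5 → (403/10, 9/10)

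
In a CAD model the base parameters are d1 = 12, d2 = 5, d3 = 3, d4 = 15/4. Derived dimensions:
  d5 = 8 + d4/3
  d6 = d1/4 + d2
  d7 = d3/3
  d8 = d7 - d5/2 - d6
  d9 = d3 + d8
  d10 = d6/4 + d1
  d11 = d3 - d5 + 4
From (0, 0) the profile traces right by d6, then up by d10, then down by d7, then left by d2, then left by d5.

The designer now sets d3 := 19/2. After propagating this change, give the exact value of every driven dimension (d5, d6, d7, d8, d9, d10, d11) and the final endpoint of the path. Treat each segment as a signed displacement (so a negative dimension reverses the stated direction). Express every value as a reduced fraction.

Apply edit: d3 := 19/2
  d5 = 8 + d4/3 = 37/4
  d6 = d1/4 + d2 = 8
  d7 = d3/3 = 19/6
  d8 = d7 - d5/2 - d6 = -227/24
  d9 = d3 + d8 = 1/24
  d10 = d6/4 + d1 = 14
  d11 = d3 - d5 + 4 = 17/4
Walk from origin (0, 0):
  seg 1: right by d6 = 8 → (8, 0)
  seg 2: up by d10 = 14 → (8, 14)
  seg 3: down by d7 = 19/6 → (8, 65/6)
  seg 4: left by d2 = 5 → (3, 65/6)
  seg 5: left by d5 = 37/4 → (-25/4, 65/6)

d5 = 37/4
d6 = 8
d7 = 19/6
d8 = -227/24
d9 = 1/24
d10 = 14
d11 = 17/4
endpoint = (-25/4, 65/6)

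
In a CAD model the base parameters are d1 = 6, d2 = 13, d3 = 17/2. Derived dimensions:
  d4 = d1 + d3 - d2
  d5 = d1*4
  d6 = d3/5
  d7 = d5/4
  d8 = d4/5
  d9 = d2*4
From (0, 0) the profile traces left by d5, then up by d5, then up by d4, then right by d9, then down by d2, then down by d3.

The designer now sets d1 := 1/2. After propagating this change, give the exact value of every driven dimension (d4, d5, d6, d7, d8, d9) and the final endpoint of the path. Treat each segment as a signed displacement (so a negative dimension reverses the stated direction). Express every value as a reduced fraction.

d4 = -4
d5 = 2
d6 = 17/10
d7 = 1/2
d8 = -4/5
d9 = 52
endpoint = (50, -47/2)

Apply edit: d1 := 1/2
  d4 = d1 + d3 - d2 = -4
  d5 = d1*4 = 2
  d6 = d3/5 = 17/10
  d7 = d5/4 = 1/2
  d8 = d4/5 = -4/5
  d9 = d2*4 = 52
Walk from origin (0, 0):
  seg 1: left by d5 = 2 → (-2, 0)
  seg 2: up by d5 = 2 → (-2, 2)
  seg 3: up by d4 = -4 → (-2, -2)
  seg 4: right by d9 = 52 → (50, -2)
  seg 5: down by d2 = 13 → (50, -15)
  seg 6: down by d3 = 17/2 → (50, -47/2)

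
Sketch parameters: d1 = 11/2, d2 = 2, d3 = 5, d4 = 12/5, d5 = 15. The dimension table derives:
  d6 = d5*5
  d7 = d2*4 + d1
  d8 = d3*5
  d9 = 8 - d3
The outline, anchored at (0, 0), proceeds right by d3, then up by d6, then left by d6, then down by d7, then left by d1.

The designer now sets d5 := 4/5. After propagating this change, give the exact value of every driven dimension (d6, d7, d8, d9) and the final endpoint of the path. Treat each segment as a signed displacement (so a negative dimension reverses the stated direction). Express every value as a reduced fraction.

Apply edit: d5 := 4/5
  d6 = d5*5 = 4
  d7 = d2*4 + d1 = 27/2
  d8 = d3*5 = 25
  d9 = 8 - d3 = 3
Walk from origin (0, 0):
  seg 1: right by d3 = 5 → (5, 0)
  seg 2: up by d6 = 4 → (5, 4)
  seg 3: left by d6 = 4 → (1, 4)
  seg 4: down by d7 = 27/2 → (1, -19/2)
  seg 5: left by d1 = 11/2 → (-9/2, -19/2)

d6 = 4
d7 = 27/2
d8 = 25
d9 = 3
endpoint = (-9/2, -19/2)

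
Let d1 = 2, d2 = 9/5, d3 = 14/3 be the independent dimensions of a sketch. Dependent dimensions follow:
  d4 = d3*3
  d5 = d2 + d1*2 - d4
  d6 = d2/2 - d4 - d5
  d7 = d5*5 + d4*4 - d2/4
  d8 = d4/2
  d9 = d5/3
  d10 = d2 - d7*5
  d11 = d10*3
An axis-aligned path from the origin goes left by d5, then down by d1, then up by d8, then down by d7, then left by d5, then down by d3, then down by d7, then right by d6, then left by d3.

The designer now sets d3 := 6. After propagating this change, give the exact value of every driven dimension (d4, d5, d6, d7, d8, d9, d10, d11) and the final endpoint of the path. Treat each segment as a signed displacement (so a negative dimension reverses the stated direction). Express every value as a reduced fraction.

d4 = 18
d5 = -61/5
d6 = -49/10
d7 = 211/20
d8 = 9
d9 = -61/15
d10 = -1019/20
d11 = -3057/20
endpoint = (27/2, -201/10)

Apply edit: d3 := 6
  d4 = d3*3 = 18
  d5 = d2 + d1*2 - d4 = -61/5
  d6 = d2/2 - d4 - d5 = -49/10
  d7 = d5*5 + d4*4 - d2/4 = 211/20
  d8 = d4/2 = 9
  d9 = d5/3 = -61/15
  d10 = d2 - d7*5 = -1019/20
  d11 = d10*3 = -3057/20
Walk from origin (0, 0):
  seg 1: left by d5 = -61/5 → (61/5, 0)
  seg 2: down by d1 = 2 → (61/5, -2)
  seg 3: up by d8 = 9 → (61/5, 7)
  seg 4: down by d7 = 211/20 → (61/5, -71/20)
  seg 5: left by d5 = -61/5 → (122/5, -71/20)
  seg 6: down by d3 = 6 → (122/5, -191/20)
  seg 7: down by d7 = 211/20 → (122/5, -201/10)
  seg 8: right by d6 = -49/10 → (39/2, -201/10)
  seg 9: left by d3 = 6 → (27/2, -201/10)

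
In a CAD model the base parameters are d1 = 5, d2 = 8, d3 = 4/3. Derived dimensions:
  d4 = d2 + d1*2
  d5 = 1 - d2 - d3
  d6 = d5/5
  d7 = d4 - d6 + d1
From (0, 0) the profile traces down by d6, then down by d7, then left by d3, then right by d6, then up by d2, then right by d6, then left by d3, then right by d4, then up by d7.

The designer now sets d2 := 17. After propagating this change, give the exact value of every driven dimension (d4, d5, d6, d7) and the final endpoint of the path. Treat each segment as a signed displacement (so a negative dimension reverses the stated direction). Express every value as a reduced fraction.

Apply edit: d2 := 17
  d4 = d2 + d1*2 = 27
  d5 = 1 - d2 - d3 = -52/3
  d6 = d5/5 = -52/15
  d7 = d4 - d6 + d1 = 532/15
Walk from origin (0, 0):
  seg 1: down by d6 = -52/15 → (0, 52/15)
  seg 2: down by d7 = 532/15 → (0, -32)
  seg 3: left by d3 = 4/3 → (-4/3, -32)
  seg 4: right by d6 = -52/15 → (-24/5, -32)
  seg 5: up by d2 = 17 → (-24/5, -15)
  seg 6: right by d6 = -52/15 → (-124/15, -15)
  seg 7: left by d3 = 4/3 → (-48/5, -15)
  seg 8: right by d4 = 27 → (87/5, -15)
  seg 9: up by d7 = 532/15 → (87/5, 307/15)

d4 = 27
d5 = -52/3
d6 = -52/15
d7 = 532/15
endpoint = (87/5, 307/15)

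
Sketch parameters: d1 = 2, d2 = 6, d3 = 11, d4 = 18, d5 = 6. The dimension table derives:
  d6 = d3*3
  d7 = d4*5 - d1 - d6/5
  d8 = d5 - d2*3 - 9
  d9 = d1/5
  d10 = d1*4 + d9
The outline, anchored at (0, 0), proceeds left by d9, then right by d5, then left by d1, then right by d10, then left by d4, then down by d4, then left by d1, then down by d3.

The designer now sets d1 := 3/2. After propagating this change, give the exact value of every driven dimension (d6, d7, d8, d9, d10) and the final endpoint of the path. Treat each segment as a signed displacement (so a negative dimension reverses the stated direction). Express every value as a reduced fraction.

Apply edit: d1 := 3/2
  d6 = d3*3 = 33
  d7 = d4*5 - d1 - d6/5 = 819/10
  d8 = d5 - d2*3 - 9 = -21
  d9 = d1/5 = 3/10
  d10 = d1*4 + d9 = 63/10
Walk from origin (0, 0):
  seg 1: left by d9 = 3/10 → (-3/10, 0)
  seg 2: right by d5 = 6 → (57/10, 0)
  seg 3: left by d1 = 3/2 → (21/5, 0)
  seg 4: right by d10 = 63/10 → (21/2, 0)
  seg 5: left by d4 = 18 → (-15/2, 0)
  seg 6: down by d4 = 18 → (-15/2, -18)
  seg 7: left by d1 = 3/2 → (-9, -18)
  seg 8: down by d3 = 11 → (-9, -29)

d6 = 33
d7 = 819/10
d8 = -21
d9 = 3/10
d10 = 63/10
endpoint = (-9, -29)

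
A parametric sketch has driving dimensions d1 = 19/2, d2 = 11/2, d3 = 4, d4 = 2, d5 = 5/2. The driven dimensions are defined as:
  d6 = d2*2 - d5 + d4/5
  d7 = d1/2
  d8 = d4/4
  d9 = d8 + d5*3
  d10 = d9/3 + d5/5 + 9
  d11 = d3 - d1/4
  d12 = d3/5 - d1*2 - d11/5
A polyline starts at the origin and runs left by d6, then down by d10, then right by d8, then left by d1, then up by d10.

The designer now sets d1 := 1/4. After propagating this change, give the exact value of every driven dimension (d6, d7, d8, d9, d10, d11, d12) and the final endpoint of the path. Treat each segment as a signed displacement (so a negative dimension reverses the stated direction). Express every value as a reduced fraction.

Apply edit: d1 := 1/4
  d6 = d2*2 - d5 + d4/5 = 89/10
  d7 = d1/2 = 1/8
  d8 = d4/4 = 1/2
  d9 = d8 + d5*3 = 8
  d10 = d9/3 + d5/5 + 9 = 73/6
  d11 = d3 - d1/4 = 63/16
  d12 = d3/5 - d1*2 - d11/5 = -39/80
Walk from origin (0, 0):
  seg 1: left by d6 = 89/10 → (-89/10, 0)
  seg 2: down by d10 = 73/6 → (-89/10, -73/6)
  seg 3: right by d8 = 1/2 → (-42/5, -73/6)
  seg 4: left by d1 = 1/4 → (-173/20, -73/6)
  seg 5: up by d10 = 73/6 → (-173/20, 0)

d6 = 89/10
d7 = 1/8
d8 = 1/2
d9 = 8
d10 = 73/6
d11 = 63/16
d12 = -39/80
endpoint = (-173/20, 0)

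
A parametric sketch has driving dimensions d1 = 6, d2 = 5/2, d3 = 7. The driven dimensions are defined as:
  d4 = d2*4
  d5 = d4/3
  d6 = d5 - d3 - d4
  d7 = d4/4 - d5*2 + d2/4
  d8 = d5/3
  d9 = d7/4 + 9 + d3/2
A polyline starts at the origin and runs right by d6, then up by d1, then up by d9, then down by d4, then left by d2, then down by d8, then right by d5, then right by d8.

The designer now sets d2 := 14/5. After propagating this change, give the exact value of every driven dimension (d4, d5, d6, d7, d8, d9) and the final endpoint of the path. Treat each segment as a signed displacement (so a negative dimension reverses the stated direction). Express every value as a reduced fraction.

Apply edit: d2 := 14/5
  d4 = d2*4 = 56/5
  d5 = d4/3 = 56/15
  d6 = d5 - d3 - d4 = -217/15
  d7 = d4/4 - d5*2 + d2/4 = -119/30
  d8 = d5/3 = 56/45
  d9 = d7/4 + 9 + d3/2 = 1381/120
Walk from origin (0, 0):
  seg 1: right by d6 = -217/15 → (-217/15, 0)
  seg 2: up by d1 = 6 → (-217/15, 6)
  seg 3: up by d9 = 1381/120 → (-217/15, 2101/120)
  seg 4: down by d4 = 56/5 → (-217/15, 757/120)
  seg 5: left by d2 = 14/5 → (-259/15, 757/120)
  seg 6: down by d8 = 56/45 → (-259/15, 1823/360)
  seg 7: right by d5 = 56/15 → (-203/15, 1823/360)
  seg 8: right by d8 = 56/45 → (-553/45, 1823/360)

d4 = 56/5
d5 = 56/15
d6 = -217/15
d7 = -119/30
d8 = 56/45
d9 = 1381/120
endpoint = (-553/45, 1823/360)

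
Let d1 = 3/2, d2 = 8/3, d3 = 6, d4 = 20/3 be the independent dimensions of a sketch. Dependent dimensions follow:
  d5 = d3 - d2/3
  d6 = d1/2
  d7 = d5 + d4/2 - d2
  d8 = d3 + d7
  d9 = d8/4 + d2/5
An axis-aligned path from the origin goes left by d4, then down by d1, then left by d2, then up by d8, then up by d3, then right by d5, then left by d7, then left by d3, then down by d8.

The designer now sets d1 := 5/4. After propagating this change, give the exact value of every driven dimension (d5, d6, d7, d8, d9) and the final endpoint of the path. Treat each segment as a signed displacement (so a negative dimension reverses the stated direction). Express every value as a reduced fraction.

d5 = 46/9
d6 = 5/8
d7 = 52/9
d8 = 106/9
d9 = 313/90
endpoint = (-16, 19/4)

Apply edit: d1 := 5/4
  d5 = d3 - d2/3 = 46/9
  d6 = d1/2 = 5/8
  d7 = d5 + d4/2 - d2 = 52/9
  d8 = d3 + d7 = 106/9
  d9 = d8/4 + d2/5 = 313/90
Walk from origin (0, 0):
  seg 1: left by d4 = 20/3 → (-20/3, 0)
  seg 2: down by d1 = 5/4 → (-20/3, -5/4)
  seg 3: left by d2 = 8/3 → (-28/3, -5/4)
  seg 4: up by d8 = 106/9 → (-28/3, 379/36)
  seg 5: up by d3 = 6 → (-28/3, 595/36)
  seg 6: right by d5 = 46/9 → (-38/9, 595/36)
  seg 7: left by d7 = 52/9 → (-10, 595/36)
  seg 8: left by d3 = 6 → (-16, 595/36)
  seg 9: down by d8 = 106/9 → (-16, 19/4)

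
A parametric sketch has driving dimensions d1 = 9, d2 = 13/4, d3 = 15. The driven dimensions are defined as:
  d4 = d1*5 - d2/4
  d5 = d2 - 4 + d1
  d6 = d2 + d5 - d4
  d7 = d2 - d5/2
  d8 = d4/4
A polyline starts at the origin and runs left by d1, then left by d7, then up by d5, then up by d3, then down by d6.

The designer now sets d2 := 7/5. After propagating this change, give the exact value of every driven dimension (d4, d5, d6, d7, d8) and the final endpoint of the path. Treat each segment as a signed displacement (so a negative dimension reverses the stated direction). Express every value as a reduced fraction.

Apply edit: d2 := 7/5
  d4 = d1*5 - d2/4 = 893/20
  d5 = d2 - 4 + d1 = 32/5
  d6 = d2 + d5 - d4 = -737/20
  d7 = d2 - d5/2 = -9/5
  d8 = d4/4 = 893/80
Walk from origin (0, 0):
  seg 1: left by d1 = 9 → (-9, 0)
  seg 2: left by d7 = -9/5 → (-36/5, 0)
  seg 3: up by d5 = 32/5 → (-36/5, 32/5)
  seg 4: up by d3 = 15 → (-36/5, 107/5)
  seg 5: down by d6 = -737/20 → (-36/5, 233/4)

d4 = 893/20
d5 = 32/5
d6 = -737/20
d7 = -9/5
d8 = 893/80
endpoint = (-36/5, 233/4)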